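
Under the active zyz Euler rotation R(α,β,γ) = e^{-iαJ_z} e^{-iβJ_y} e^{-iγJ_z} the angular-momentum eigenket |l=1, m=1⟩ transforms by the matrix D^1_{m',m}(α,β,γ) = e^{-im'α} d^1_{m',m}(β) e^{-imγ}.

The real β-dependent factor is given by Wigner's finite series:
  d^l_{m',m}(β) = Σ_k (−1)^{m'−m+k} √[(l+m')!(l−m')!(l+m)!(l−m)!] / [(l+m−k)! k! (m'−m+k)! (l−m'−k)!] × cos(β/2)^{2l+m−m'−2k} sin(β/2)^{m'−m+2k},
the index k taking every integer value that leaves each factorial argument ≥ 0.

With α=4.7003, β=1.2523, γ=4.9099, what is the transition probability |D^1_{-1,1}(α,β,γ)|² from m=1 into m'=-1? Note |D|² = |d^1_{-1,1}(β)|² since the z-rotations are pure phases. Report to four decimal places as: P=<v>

P=0.1179

Split into d^1_{-1,1}(β=1.2523) × two z-phases.
With c≡cos(β/2)=0.810290 and s≡sin(β/2)=0.586029, N=[1·2·2·1]^{1/2}=2.000000
The bounds max(0,m−m')=2 and min(l+m,l−m')=2 give 1 term
  k=2: (−1)^0·2.0000/(2)·0.8103^0·0.5860^2 = +0.343431
d^1_{-1,1}(1.2523) = +0.343431
|D^1_{-1,1}|² = |d^1_{-1,1}(β)|² = (+0.343431)² = 0.117945 (the z-rotation phases have unit modulus)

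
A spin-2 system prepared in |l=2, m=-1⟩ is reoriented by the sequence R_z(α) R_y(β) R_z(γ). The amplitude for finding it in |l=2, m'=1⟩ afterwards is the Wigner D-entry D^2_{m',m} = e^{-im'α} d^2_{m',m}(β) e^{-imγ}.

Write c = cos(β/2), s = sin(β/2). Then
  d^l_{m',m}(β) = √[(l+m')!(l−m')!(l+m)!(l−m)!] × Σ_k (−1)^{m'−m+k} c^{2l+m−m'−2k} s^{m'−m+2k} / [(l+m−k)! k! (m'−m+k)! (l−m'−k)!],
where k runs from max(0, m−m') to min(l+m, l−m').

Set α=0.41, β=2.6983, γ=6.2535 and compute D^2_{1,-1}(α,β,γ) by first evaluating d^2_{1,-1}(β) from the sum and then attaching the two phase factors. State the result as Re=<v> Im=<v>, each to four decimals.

D^2_{1,-1}(0.41,2.6983,6.2535) = e^{-i·1·0.41}·d^2_{1,-1}(2.6983)·e^{-i·-1·6.2535}. Compute d first:
Half-angle: c=0.219836, s=0.975537. N=√(6·1·1·6)=6.000000
Admissible k: 0..1 (factorial args all ≥0)
  k=0: (−1)^2·6.0000/(2)·0.2198^2·0.9755^2 = +0.137977
  k=1: (−1)^3·6.0000/(6)·0.2198^0·0.9755^4 = -0.905680
d^2_{1,-1}(2.6983) = +0.137977 -0.905680 = -0.767703
Phases: e^{-i·(1)·0.41}=+0.917121-0.398609i, e^{-i·(-1)·6.2535}=+0.999559-0.029681i ⇒ D=-0.694683+0.326776i

Re=-0.6947 Im=0.3268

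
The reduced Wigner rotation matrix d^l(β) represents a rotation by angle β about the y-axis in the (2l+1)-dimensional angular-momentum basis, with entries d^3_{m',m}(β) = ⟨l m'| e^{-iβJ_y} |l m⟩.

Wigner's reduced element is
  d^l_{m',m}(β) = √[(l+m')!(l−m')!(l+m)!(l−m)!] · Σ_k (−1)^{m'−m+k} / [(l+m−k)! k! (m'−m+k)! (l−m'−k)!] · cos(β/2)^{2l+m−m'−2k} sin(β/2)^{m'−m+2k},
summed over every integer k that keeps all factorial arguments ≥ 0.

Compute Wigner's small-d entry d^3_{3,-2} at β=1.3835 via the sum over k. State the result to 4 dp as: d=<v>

d^3_{3,-2}(β=1.3835) via Wigner's sum:
c=cos(1.3835/2)=0.770131, s=sin(1.3835/2)=0.637886; N=√[720·1·1·120]=293.938769
The bounds max(0,m−m')=0 and min(l+m,l−m')=0 give 1 term
  k=0: (−1)^5·293.9388/(120)·0.7701^1·0.6379^5 = -0.199230
d^3_{3,-2}(1.3835) = -0.199230

d=-0.1992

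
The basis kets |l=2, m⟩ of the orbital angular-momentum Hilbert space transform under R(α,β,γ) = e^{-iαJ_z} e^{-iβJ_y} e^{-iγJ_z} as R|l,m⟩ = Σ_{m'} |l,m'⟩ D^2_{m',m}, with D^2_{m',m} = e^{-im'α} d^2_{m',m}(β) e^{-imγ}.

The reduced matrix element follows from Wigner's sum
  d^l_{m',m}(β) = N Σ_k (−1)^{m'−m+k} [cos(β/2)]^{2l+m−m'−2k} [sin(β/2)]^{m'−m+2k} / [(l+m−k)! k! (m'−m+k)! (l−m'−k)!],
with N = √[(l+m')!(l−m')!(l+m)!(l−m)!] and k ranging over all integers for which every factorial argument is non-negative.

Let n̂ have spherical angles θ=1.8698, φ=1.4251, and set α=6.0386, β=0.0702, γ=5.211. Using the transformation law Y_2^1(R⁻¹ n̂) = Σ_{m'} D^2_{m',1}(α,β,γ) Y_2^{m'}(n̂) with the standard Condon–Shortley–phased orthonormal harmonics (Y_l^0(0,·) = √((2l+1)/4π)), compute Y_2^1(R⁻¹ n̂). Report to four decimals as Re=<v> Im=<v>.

Need the full column D^2_{m',1} for m'=−2..2 at α=6.0386, β=0.0702, γ=5.211.
cos(β/2)=0.999384, sin(β/2)=0.035093
d^2_{-2,1}: single k=3 term ⇒ +0.000086;  D = +0.000072+0.000048i
d^2_{-1,1}: k∈[2..3] ⇒ +0.003690 -0.000002 = +0.003688;  D = +0.002496+0.002716i
d^2_{0,1}: k∈[1..2] ⇒ +0.085801 -0.000106 = +0.085695;  D = +0.040980+0.075261i
d^2_{1,1}: k∈[0..1] ⇒ +0.997539 -0.003690 = +0.993849;  D = +0.249757+0.961955i
d^2_{2,1}: single k=0 term ⇒ -0.070056;  D = -0.000661-0.070053i
Y_2^{m'}(θ=1.8698,φ=1.4251) and Σ D·Y over m':
  (+0.0001+0.0000i)·(-0.3379-0.1013i)  (+0.0025+0.0027i)·(-0.0316+0.2152i)  (+0.0410+0.0753i)·(-0.2333+0.0000i)  (+0.2498+0.9620i)·(+0.0316+0.2152i)  (-0.0007-0.0701i)·(-0.3379+0.1013i)
Y_2^1(R⁻¹ n̂) = -0.202016+0.090584i

Re=-0.2020 Im=0.0906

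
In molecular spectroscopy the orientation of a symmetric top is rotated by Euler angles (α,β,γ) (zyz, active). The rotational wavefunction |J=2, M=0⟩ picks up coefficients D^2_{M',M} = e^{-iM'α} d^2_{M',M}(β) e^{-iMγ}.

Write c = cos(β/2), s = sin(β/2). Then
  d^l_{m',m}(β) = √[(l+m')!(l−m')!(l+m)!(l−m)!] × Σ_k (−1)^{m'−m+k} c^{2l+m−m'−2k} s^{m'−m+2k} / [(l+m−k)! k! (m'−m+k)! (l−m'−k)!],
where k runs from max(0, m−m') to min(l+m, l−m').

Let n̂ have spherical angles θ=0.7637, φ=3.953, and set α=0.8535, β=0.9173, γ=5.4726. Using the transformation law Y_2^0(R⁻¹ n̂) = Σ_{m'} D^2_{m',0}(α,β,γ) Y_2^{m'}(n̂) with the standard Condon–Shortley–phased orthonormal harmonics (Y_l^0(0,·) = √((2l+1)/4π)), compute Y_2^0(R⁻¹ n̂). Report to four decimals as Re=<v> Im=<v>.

Need the full column D^2_{m',0} for m'=−2..2 at α=0.8535, β=0.9173, γ=5.4726.
cos(β/2)=0.896651, sin(β/2)=0.442738
d^2_{-2,0}: single k=2 term ⇒ +0.386026;  D = -0.052416+0.382451i
d^2_{-1,0}: k∈[1..2] ⇒ +0.781795 -0.190607 = +0.591187;  D = +0.388617+0.445510i
d^2_{0,0}: k∈[0..2] ⇒ +0.646389 -0.630377 +0.038423 = +0.054434;  D = +0.054434+0.000000i
d^2_{1,0}: k∈[0..1] ⇒ -0.781795 +0.190607 = -0.591187;  D = -0.388617+0.445510i
d^2_{2,0}: single k=0 term ⇒ +0.386026;  D = -0.052416-0.382451i
Y_2^{m'}(θ=0.7637,φ=3.953) and Σ D·Y over m':
  (-0.0524+0.3825i)·(-0.0096-0.1845i)  (+0.3886+0.4455i)·(-0.2657+0.2799i)  (+0.0544+0.0000i)·(+0.1782+0.0000i)  (-0.3886+0.4455i)·(+0.2657+0.2799i)  (-0.0524-0.3825i)·(-0.0096+0.1845i)
Y_2^0(R⁻¹ n̂) = -0.304048+0.000000i

Re=-0.3040 Im=0.0000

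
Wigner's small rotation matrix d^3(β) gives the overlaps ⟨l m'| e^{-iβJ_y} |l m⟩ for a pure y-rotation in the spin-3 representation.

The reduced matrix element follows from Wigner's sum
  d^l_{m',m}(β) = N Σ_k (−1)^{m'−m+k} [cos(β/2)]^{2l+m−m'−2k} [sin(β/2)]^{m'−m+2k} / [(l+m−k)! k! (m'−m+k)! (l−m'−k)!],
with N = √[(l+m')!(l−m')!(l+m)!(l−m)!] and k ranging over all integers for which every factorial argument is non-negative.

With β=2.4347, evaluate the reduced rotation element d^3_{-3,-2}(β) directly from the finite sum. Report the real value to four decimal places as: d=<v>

d=0.0114

d^3_{-3,-2}(β=2.4347) via Wigner's sum:
Half-angle: c=0.346133, s=0.938185. N=√(1·720·1·120)=293.938769
Admissible k: 1..1 (factorial args all ≥0)
  k=1: (−1)^0·293.9388/(120)·0.3461^5·0.9382^1 = +0.011418
d^3_{-3,-2}(2.4347) = +0.011418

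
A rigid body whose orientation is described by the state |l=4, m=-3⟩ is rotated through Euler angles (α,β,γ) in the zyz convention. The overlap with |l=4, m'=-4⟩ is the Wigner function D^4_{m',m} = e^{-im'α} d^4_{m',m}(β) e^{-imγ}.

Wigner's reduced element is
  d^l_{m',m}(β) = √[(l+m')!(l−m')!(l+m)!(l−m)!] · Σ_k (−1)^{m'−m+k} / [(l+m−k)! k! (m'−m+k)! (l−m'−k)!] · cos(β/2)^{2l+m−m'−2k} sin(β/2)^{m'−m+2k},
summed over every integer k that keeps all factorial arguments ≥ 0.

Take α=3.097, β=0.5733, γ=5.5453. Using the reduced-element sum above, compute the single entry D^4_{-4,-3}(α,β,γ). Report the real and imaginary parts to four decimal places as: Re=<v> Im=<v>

Split into d^4_{-4,-3}(β=0.5733) × two z-phases.
With c≡cos(β/2)=0.959196 and s≡sin(β/2)=0.282741, N=[1·40320·1·5040]^{1/2}=14255.272709
The bounds max(0,m−m')=1 and min(l+m,l−m')=1 give 1 term
  k=1: (−1)^0·14255.2727/(5040)·0.9592^7·0.2827^1 = +0.597428
d^4_{-4,-3}(0.5733) = +0.597428
D = (+0.984134-0.177426i)·(+0.597428)·(-0.599487-0.800385i) = -0.437308-0.407041i

Re=-0.4373 Im=-0.4070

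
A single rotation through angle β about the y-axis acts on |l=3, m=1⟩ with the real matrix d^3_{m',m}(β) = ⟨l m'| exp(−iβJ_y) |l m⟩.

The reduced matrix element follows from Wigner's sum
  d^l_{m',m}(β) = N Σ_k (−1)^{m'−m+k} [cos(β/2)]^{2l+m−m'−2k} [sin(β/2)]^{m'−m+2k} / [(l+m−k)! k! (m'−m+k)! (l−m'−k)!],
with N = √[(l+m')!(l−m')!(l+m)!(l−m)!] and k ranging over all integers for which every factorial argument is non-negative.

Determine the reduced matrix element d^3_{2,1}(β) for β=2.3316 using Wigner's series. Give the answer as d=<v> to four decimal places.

d=0.2728

d^3_{2,1}(β=2.3316) via Wigner's sum:
With c≡cos(β/2)=0.394015 and s≡sin(β/2)=0.919104, N=[120·1·24·2]^{1/2}=75.894664
The bounds max(0,m−m')=0 and min(l+m,l−m')=1 give 2 terms
  k=0: (−1)^1·75.8947/(24)·0.3940^5·0.9191^1 = -0.027601
  k=1: (−1)^2·75.8947/(12)·0.3940^3·0.9191^3 = +0.300375
d^3_{2,1}(2.3316) = -0.027601 +0.300375 = +0.272773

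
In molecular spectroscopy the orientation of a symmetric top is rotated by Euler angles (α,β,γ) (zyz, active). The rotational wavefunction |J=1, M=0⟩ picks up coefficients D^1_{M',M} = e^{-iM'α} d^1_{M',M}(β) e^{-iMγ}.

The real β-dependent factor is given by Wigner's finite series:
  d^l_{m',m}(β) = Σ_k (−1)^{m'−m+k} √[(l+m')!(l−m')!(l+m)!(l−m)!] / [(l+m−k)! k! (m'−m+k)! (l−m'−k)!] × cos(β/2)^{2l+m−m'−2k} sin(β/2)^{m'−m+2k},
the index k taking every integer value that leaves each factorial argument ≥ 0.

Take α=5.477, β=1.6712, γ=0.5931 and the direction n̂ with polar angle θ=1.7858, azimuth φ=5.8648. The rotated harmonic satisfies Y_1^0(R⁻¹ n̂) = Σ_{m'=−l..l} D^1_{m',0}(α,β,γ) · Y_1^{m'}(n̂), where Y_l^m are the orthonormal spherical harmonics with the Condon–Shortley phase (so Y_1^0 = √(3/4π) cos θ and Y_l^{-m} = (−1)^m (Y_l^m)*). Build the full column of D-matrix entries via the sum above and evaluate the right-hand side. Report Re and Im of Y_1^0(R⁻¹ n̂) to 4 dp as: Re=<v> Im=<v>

Need the full column D^1_{m',0} for m'=−1..1 at α=5.477, β=1.6712, γ=0.5931.
cos(β/2)=0.670733, sin(β/2)=0.741699
d^1_{-1,0}: single k=1 term ⇒ +0.703546;  D = +0.487034-0.507715i
d^1_{0,0}: k∈[0..1] ⇒ +0.449882 -0.550118 = -0.100235;  D = -0.100235+0.000000i
d^1_{1,0}: single k=0 term ⇒ -0.703546;  D = -0.487034-0.507715i
Y_1^{m'}(θ=1.7858,φ=5.8648) and Σ D·Y over m':
  (+0.4870-0.5077i)·(+0.3084+0.1371i)  (-0.1002+0.0000i)·(-0.1042+0.0000i)  (-0.4870-0.5077i)·(-0.3084+0.1371i)
Y_1^0(R⁻¹ n̂) = +0.450129+0.000000i

Re=0.4501 Im=0.0000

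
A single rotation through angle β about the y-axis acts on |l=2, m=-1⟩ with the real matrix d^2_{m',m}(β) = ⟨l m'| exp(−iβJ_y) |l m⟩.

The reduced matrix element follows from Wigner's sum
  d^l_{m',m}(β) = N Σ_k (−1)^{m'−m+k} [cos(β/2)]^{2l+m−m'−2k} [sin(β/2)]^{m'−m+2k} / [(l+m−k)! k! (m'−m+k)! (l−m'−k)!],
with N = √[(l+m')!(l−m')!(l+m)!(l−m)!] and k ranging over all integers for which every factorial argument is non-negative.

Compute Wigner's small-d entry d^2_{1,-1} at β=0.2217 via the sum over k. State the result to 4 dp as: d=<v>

d^2_{1,-1}(β=0.2217) via Wigner's sum:
With c≡cos(β/2)=0.993862 and s≡sin(β/2)=0.110623, N=[6·1·1·6]^{1/2}=6.000000
Admissible k: 0..1 (factorial args all ≥0)
  k=0: (−1)^2·6.0000/(2)·0.9939^2·0.1106^2 = +0.036263
  k=1: (−1)^3·6.0000/(6)·0.9939^0·0.1106^4 = -0.000150
d^2_{1,-1}(0.2217) = +0.036263 -0.000150 = +0.036113

d=0.0361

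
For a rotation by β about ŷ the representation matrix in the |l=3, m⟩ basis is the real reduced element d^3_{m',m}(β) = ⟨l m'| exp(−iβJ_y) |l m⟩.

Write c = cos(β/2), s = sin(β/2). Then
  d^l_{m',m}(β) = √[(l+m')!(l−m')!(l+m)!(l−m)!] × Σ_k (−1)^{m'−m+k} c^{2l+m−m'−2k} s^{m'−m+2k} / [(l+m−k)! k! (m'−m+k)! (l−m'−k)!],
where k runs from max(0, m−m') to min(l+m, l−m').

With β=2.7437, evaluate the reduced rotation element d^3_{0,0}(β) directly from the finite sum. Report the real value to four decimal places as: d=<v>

d^3_{0,0}(β=2.7437) via Wigner's sum:
With c≡cos(β/2)=0.197637 and s≡sin(β/2)=0.980275, N=[6·6·6·6]^{1/2}=36.000000
Admissible k: 0..3 (factorial args all ≥0)
  k=0: (−1)^0·36.0000/(36)·0.1976^6·0.9803^0 = +0.000060
  k=1: (−1)^1·36.0000/(4)·0.1976^4·0.9803^2 = -0.013195
  k=2: (−1)^2·36.0000/(4)·0.1976^2·0.9803^4 = +0.324616
  k=3: (−1)^3·36.0000/(36)·0.1976^0·0.9803^6 = -0.887337
d^3_{0,0}(2.7437) = +0.000060 -0.013195 +0.324616 -0.887337 = -0.575857

d=-0.5759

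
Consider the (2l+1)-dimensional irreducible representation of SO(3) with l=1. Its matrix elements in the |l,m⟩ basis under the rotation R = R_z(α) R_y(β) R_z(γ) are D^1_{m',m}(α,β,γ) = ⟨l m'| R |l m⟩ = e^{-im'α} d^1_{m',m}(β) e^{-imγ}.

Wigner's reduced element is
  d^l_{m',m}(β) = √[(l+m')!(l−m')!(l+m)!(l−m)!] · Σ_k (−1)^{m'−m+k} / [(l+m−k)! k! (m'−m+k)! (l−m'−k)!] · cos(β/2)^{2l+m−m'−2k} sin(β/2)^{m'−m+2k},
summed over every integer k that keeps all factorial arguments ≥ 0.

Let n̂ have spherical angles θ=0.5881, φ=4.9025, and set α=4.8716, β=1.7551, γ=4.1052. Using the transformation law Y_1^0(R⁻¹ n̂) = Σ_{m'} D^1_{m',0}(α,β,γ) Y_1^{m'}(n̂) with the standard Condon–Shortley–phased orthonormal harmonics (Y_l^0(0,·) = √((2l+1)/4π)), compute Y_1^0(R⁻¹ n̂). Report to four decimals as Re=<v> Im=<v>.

Re=0.1919 Im=0.0000

Need the full column D^1_{m',0} for m'=−1..1 at α=4.8716, β=1.7551, γ=4.1052.
cos(β/2)=0.639038, sin(β/2)=0.769176
d^1_{-1,0}: single k=1 term ⇒ +0.695131;  D = +0.110206-0.686340i
d^1_{0,0}: k∈[0..1] ⇒ +0.408369 -0.591631 = -0.183262;  D = -0.183262+0.000000i
d^1_{1,0}: single k=0 term ⇒ -0.695131;  D = -0.110206-0.686340i
Y_1^{m'}(θ=0.5881,φ=4.9025) and Σ D·Y over m':
  (+0.1102-0.6863i)·(+0.0362+0.1882i)  (-0.1833+0.0000i)·(+0.4065+0.0000i)  (-0.1102-0.6863i)·(-0.0362+0.1882i)
Y_1^0(R⁻¹ n̂) = +0.191851+0.000000i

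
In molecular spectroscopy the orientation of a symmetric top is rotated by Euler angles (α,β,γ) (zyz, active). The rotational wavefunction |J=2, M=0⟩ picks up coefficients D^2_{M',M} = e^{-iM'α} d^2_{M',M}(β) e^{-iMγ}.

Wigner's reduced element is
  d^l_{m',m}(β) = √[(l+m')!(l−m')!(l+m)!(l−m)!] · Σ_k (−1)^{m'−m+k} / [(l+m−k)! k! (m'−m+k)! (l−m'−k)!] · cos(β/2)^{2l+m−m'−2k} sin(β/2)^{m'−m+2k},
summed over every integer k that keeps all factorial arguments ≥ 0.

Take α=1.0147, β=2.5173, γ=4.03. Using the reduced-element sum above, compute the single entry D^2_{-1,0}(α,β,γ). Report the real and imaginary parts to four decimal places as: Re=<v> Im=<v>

D^2_{-1,0}(1.0147,2.5173,4.03) = e^{-i·-1·1.0147}·d^2_{-1,0}(2.5173)·e^{-i·0·4.03}. Compute d first:
c=cos(2.5173/2)=0.307102, s=sin(2.5173/2)=0.951677; N=√[1·6·2·2]=4.898979
k: max(0,(0)−(-1))=1 … min(2+(0),2−(-1))=2
  k=1: (−1)^0·4.8990/(2)·0.3071^3·0.9517^1 = +0.067517
  k=2: (−1)^1·4.8990/(2)·0.3071^1·0.9517^3 = -0.648375
d^2_{-1,0}(2.5173) = +0.067517 -0.648375 = -0.580858
Attach z-rotation phases: D = e^{-i(-1)(1.0147)}·(-0.580858)·e^{-i(0)(4.03)} = -0.306620-0.493336i

Re=-0.3066 Im=-0.4933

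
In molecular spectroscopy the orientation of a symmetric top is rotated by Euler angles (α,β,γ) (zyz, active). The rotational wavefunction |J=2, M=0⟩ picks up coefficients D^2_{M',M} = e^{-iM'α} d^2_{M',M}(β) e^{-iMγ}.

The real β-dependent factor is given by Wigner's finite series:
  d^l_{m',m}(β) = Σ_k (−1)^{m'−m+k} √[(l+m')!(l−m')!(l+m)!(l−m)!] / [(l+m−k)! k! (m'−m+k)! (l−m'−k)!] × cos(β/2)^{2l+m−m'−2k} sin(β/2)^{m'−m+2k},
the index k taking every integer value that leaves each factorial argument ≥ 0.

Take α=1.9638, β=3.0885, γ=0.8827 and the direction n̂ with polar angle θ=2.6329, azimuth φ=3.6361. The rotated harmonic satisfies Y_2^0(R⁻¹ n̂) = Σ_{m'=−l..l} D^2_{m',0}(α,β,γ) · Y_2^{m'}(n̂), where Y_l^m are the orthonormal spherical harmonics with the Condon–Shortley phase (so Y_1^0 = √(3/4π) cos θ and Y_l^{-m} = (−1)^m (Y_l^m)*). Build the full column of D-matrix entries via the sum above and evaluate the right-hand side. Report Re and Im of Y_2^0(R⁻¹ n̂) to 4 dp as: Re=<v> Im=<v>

Re=0.4000 Im=0.0000

Need the full column D^2_{m',0} for m'=−2..2 at α=1.9638, β=3.0885, γ=0.8827.
cos(β/2)=0.026543, sin(β/2)=0.999648
d^2_{-2,0}: single k=2 term ⇒ +0.001725;  D = -0.001219-0.001220i
d^2_{-1,0}: k∈[1..2] ⇒ +0.000046 -0.064949 = -0.064903;  D = +0.024855-0.059955i
d^2_{0,0}: k∈[0..2] ⇒ +0.000000 -0.002816 +0.998591 = +0.995776;  D = +0.995776+0.000000i
d^2_{1,0}: k∈[0..1] ⇒ -0.000046 +0.064949 = +0.064903;  D = -0.024855-0.059955i
d^2_{2,0}: single k=0 term ⇒ +0.001725;  D = -0.001219+0.001220i
Y_2^{m'}(θ=2.6329,φ=3.6361) and Σ D·Y over m':
  (-0.0012-0.0012i)·(+0.0503-0.0766i)  (+0.0249-0.0600i)·(+0.2893-0.1560i)  (+0.9958+0.0000i)·(+0.4063+0.0000i)  (-0.0249-0.0600i)·(-0.2893-0.1560i)  (-0.0012+0.0012i)·(+0.0503+0.0766i)
Y_2^0(R⁻¹ n̂) = +0.399998+0.000000i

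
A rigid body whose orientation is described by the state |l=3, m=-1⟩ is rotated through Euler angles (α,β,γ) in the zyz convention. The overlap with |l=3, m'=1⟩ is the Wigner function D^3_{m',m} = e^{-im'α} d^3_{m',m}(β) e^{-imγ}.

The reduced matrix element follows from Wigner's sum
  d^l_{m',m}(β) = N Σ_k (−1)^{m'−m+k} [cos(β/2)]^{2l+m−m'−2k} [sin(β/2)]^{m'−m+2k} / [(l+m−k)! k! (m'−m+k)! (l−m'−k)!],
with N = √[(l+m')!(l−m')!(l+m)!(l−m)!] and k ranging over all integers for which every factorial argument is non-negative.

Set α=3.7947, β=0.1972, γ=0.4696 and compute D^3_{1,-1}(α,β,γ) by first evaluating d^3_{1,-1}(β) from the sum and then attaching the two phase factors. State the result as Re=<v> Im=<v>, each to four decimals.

Re=-0.0553 Im=0.0103

D^3_{1,-1}(3.7947,0.1972,0.4696) = e^{-i·1·3.7947}·d^3_{1,-1}(0.1972)·e^{-i·-1·0.4696}. Compute d first:
c=cos(0.1972/2)=0.995143, s=sin(0.1972/2)=0.098440; N=√[24·2·2·24]=48.000000
k: max(0,(-1)−(1))=0 … min(3+(-1),3−(1))=2
  k=0: (−1)^2·48.0000/(8)·0.9951^4·0.0984^2 = +0.057022
  k=1: (−1)^3·48.0000/(6)·0.9951^2·0.0984^4 = -0.000744
  k=2: (−1)^4·48.0000/(48)·0.9951^0·0.0984^6 = +0.000001
d^3_{1,-1}(0.1972) = +0.057022 -0.000744 +0.000001 = +0.056279
Phases: e^{-i·(1)·3.7947}=-0.794199+0.607657i, e^{-i·(-1)·0.4696}=+0.891749+0.452530i ⇒ D=-0.055334+0.010270i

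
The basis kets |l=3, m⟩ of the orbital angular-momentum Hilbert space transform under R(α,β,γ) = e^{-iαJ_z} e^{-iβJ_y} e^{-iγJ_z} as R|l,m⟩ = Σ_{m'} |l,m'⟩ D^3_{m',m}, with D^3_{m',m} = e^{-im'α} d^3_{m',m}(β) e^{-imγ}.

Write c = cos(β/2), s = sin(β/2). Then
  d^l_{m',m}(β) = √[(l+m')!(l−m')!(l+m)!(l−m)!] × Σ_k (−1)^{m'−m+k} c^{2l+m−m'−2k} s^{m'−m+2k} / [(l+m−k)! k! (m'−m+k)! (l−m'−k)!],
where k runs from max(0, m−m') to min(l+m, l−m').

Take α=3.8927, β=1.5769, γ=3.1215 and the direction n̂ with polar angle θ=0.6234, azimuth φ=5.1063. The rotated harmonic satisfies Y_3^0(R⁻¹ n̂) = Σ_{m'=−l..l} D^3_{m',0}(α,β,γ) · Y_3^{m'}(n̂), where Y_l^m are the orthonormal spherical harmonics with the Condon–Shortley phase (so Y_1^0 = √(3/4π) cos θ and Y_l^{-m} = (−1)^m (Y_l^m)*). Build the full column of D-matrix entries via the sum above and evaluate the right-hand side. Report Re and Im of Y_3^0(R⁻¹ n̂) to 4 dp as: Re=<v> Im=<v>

Re=-0.2082 Im=0.0000

Need the full column D^3_{m',0} for m'=−3..3 at α=3.8927, β=1.5769, γ=3.1215.
cos(β/2)=0.704946, sin(β/2)=0.709261
d^3_{-3,0}: single k=3 term ⇒ +0.558986;  D = +0.352583-0.433763i
d^3_{-2,0}: k∈[2..3] ⇒ +0.680449 -0.688806 = -0.008357;  D = -0.000573-0.008338i
d^3_{-1,0}: k∈[1..3] ⇒ +0.427735 -1.298966 +0.438307 = -0.432924;  D = +0.316439+0.295448i
d^3_{0,0}: k∈[0..3] ⇒ +0.122725 -1.118092 +1.131824 -0.127303 = +0.009155;  D = +0.009155+0.000000i
d^3_{1,0}: k∈[0..2] ⇒ -0.427735 +1.298966 -0.438307 = +0.432924;  D = -0.316439+0.295448i
d^3_{2,0}: k∈[0..1] ⇒ +0.680449 -0.688806 = -0.008357;  D = -0.000573+0.008338i
d^3_{3,0}: single k=0 term ⇒ -0.558986;  D = -0.352583-0.433763i
Y_3^{m'}(θ=0.6234,φ=5.1063) and Σ D·Y over m':
  (+0.3526-0.4338i)·(-0.0768-0.0315i)  (-0.0006-0.0083i)·(-0.1995+0.2005i)  (+0.3164+0.2954i)·(+0.1663+0.4000i)  (+0.0092+0.0000i)·(+0.0897+0.0000i)  (-0.3164+0.2954i)·(-0.1663+0.4000i)  (-0.0006+0.0083i)·(-0.1995-0.2005i)  (-0.3526-0.4338i)·(+0.0768-0.0315i)
Y_3^0(R⁻¹ n̂) = -0.208230+0.000000i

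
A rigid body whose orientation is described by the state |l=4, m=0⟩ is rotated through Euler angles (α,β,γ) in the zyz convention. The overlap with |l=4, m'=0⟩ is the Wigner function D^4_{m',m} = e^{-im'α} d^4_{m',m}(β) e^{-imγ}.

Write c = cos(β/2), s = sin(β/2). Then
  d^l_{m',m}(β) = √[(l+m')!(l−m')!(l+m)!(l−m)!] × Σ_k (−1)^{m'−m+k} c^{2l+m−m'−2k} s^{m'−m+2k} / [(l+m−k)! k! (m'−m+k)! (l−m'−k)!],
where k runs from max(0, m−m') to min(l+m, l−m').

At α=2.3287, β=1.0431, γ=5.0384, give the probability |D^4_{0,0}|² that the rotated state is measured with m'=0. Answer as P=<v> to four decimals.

First d^4_{0,0}(β=1.0431), then the phase factors e^{-i(0)α} and e^{-i(0)γ}:
With c≡cos(β/2)=0.867048 and s≡sin(β/2)=0.498225, N=[24·24·24·24]^{1/2}=576.000000
k: max(0,(0)−(0))=0 … min(4+(0),4−(0))=4
  k=0: (−1)^0·576.0000/(576)·0.8670^8·0.4982^0 = +0.319407
  k=1: (−1)^1·576.0000/(36)·0.8670^6·0.4982^2 = -1.687443
  k=2: (−1)^2·576.0000/(16)·0.8670^4·0.4982^4 = +1.253649
  k=3: (−1)^3·576.0000/(36)·0.8670^2·0.4982^6 = -0.183974
  k=4: (−1)^4·576.0000/(576)·0.8670^0·0.4982^8 = +0.003797
d^4_{0,0}(1.0431) = +0.319407 -1.687443 +1.253649 -0.183974 +0.003797 = -0.294565
|D^4_{0,0}|² = |d^4_{0,0}(β)|² = (-0.294565)² = 0.086768 (the z-rotation phases have unit modulus)

P=0.0868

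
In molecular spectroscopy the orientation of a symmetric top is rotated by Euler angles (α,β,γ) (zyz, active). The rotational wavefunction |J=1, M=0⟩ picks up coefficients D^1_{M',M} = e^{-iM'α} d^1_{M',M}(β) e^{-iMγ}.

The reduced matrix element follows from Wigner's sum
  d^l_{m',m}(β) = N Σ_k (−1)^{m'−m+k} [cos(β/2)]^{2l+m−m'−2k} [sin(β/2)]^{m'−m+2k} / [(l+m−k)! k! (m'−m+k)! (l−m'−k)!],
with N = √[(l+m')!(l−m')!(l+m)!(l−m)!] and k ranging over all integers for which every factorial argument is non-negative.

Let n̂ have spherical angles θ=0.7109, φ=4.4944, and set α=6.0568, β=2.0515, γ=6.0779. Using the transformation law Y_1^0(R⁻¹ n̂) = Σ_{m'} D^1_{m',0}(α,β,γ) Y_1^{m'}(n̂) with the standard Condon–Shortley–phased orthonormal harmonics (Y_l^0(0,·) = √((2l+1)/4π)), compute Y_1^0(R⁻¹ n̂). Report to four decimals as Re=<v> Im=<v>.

Need the full column D^1_{m',0} for m'=−1..1 at α=6.0568, β=2.0515, γ=6.0779.
cos(β/2)=0.518458, sin(β/2)=0.855103
d^1_{-1,0}: single k=1 term ⇒ +0.626970;  D = +0.610972-0.140728i
d^1_{0,0}: k∈[0..1] ⇒ +0.268798 -0.731202 = -0.462403;  D = -0.462403+0.000000i
d^1_{1,0}: single k=0 term ⇒ -0.626970;  D = -0.610972-0.140728i
Y_1^{m'}(θ=0.7109,φ=4.4944) and Σ D·Y over m':
  (+0.6110-0.1407i)·(-0.0488+0.2201i)  (-0.4624+0.0000i)·(+0.3703+0.0000i)  (-0.6110-0.1407i)·(+0.0488+0.2201i)
Y_1^0(R⁻¹ n̂) = -0.168832+0.000000i

Re=-0.1688 Im=0.0000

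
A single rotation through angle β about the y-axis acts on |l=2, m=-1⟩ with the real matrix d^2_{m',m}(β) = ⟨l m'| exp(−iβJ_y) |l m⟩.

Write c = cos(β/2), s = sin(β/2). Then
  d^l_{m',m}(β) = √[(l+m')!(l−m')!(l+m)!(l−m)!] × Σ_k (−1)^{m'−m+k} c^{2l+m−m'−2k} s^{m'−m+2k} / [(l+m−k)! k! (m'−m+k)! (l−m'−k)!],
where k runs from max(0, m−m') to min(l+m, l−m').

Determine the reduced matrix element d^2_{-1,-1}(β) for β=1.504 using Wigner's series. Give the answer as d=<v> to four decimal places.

d=-0.4622

d^2_{-1,-1}(β=1.504) via Wigner's sum:
c=cos(1.504/2)=0.730324, s=sin(1.504/2)=0.683101; N=√[1·6·1·6]=6.000000
The bounds max(0,m−m')=0 and min(l+m,l−m')=1 give 2 terms
  k=0: (−1)^0·6.0000/(6)·0.7303^4·0.6831^0 = +0.284487
  k=1: (−1)^1·6.0000/(2)·0.7303^2·0.6831^2 = -0.746659
d^2_{-1,-1}(1.504) = +0.284487 -0.746659 = -0.462172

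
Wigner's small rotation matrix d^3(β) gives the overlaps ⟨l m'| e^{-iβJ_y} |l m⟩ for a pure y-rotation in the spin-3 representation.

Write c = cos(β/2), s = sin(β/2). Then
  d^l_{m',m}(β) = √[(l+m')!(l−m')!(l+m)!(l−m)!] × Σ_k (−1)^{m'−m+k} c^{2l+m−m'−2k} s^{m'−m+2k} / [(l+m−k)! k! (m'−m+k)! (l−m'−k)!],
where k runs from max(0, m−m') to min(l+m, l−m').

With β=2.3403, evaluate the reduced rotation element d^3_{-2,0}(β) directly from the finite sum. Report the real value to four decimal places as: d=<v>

d^3_{-2,0}(β=2.3403) via Wigner's sum:
Half-angle: c=0.390014, s=0.920809. N=√(1·120·6·6)=65.726707
k∈{2,3} keeps every argument non-negative
  k=2: (−1)^0·65.7267/(12)·0.3900^4·0.9208^2 = +0.107453
  k=3: (−1)^1·65.7267/(12)·0.3900^2·0.9208^4 = -0.598961
d^3_{-2,0}(2.3403) = +0.107453 -0.598961 = -0.491508

d=-0.4915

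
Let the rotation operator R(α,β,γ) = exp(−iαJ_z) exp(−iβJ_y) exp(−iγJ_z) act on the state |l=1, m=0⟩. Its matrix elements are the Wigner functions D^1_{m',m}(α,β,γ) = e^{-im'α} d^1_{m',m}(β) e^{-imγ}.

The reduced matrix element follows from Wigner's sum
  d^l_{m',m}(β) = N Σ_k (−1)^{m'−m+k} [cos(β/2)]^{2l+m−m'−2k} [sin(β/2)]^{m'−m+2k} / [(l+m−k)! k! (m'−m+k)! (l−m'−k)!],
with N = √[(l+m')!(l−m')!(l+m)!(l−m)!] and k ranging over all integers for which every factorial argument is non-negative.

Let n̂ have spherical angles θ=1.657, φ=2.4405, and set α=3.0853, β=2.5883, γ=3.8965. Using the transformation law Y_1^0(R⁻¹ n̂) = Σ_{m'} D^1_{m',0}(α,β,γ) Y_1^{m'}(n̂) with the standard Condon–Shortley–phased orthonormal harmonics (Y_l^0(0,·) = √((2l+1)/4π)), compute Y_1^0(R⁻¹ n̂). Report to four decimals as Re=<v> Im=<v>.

Re=0.2402 Im=0.0000

Need the full column D^1_{m',0} for m'=−1..1 at α=3.0853, β=2.5883, γ=3.8965.
cos(β/2)=0.273131, sin(β/2)=0.961977
d^1_{-1,0}: single k=1 term ⇒ +0.371579;  D = -0.370990+0.020906i
d^1_{0,0}: k∈[0..1] ⇒ +0.074601 -0.925399 = -0.850799;  D = -0.850799+0.000000i
d^1_{1,0}: single k=0 term ⇒ -0.371579;  D = +0.370990+0.020906i
Y_1^{m'}(θ=1.657,φ=2.4405) and Σ D·Y over m':
  (-0.3710+0.0209i)·(-0.2630-0.2220i)  (-0.8508+0.0000i)·(-0.0421+0.0000i)  (+0.3710+0.0209i)·(+0.2630-0.2220i)
Y_1^0(R⁻¹ n̂) = +0.240234+0.000000i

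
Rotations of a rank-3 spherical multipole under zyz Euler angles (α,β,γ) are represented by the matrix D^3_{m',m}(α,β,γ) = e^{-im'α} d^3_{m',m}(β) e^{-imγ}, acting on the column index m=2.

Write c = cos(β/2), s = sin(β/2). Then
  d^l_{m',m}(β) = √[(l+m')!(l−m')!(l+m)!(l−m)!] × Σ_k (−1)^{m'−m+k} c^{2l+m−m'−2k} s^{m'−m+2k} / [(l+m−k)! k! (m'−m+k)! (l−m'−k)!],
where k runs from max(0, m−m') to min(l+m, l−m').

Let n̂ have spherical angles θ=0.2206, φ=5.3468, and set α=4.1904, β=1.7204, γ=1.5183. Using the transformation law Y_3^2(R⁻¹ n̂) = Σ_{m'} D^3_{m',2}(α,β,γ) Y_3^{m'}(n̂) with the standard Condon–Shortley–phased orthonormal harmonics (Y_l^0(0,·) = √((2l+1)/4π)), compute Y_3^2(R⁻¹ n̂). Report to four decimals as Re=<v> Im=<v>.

Re=0.0568 Im=-0.0175

Need the full column D^3_{m',2} for m'=−3..3 at α=4.1904, β=1.7204, γ=1.5183.
cos(β/2)=0.652286, sin(β/2)=0.757973
d^3_{-3,2}: single k=5 term ⇒ +0.399744;  D = -0.397336-0.043813i
d^3_{-2,2}: k∈[4..5] ⇒ +0.702200 -0.189637 = +0.512564;  D = +0.302724-0.413618i
d^3_{-1,2}: k∈[3..4] ⇒ +0.764373 -0.516068 = +0.248305;  D = +0.100567+0.227028i
d^3_{0,2}: k∈[2..3] ⇒ +0.569666 -0.769222 = -0.199556;  D = +0.198457+0.020913i
d^3_{1,2}: k∈[1..2] ⇒ +0.283037 -0.764373 = -0.481335;  D = -0.282401+0.389786i
d^3_{2,2}: k∈[0..1] ⇒ +0.077024 -0.520031 = -0.443007;  D = -0.181379-0.404174i
d^3_{3,2}: single k=0 term ⇒ -0.219240;  D = +0.218141+0.021923i
Y_3^{m'}(θ=0.2206,φ=5.3468) and Σ D·Y over m':
  (-0.3973-0.0438i)·(-0.0041+0.0014i)  (+0.3027-0.4136i)·(-0.0142+0.0456i)  (+0.1006+0.2270i)·(+0.1576+0.2142i)  (+0.1985+0.0209i)·(+0.6411+0.0000i)  (-0.2824+0.3898i)·(-0.1576+0.2142i)  (-0.1814-0.4042i)·(-0.0142-0.0456i)  (+0.2181+0.0219i)·(+0.0041+0.0014i)
Y_3^2(R⁻¹ n̂) = +0.056759-0.017497i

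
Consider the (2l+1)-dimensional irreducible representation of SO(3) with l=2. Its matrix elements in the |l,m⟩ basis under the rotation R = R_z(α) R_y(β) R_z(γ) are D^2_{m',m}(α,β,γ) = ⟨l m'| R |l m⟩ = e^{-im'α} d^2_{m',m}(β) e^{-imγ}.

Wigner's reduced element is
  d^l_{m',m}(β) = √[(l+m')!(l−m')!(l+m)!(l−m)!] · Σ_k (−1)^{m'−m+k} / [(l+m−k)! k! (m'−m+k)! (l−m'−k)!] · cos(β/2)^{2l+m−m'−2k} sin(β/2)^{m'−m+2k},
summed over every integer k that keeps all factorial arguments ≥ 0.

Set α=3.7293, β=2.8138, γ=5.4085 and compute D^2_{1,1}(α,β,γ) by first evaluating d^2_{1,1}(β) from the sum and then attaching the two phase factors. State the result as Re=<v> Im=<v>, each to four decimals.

Re=0.0739 Im=0.0218

Split into d^2_{1,1}(β=2.8138) × two z-phases.
c=cos(2.8138/2)=0.163164, s=sin(2.8138/2)=0.986599; N=√[6·1·6·1]=6.000000
The bounds max(0,m−m')=0 and min(l+m,l−m')=1 give 2 terms
  k=0: (−1)^0·6.0000/(6)·0.1632^4·0.9866^0 = +0.000709
  k=1: (−1)^1·6.0000/(2)·0.1632^2·0.9866^2 = -0.077741
d^2_{1,1}(2.8138) = +0.000709 -0.077741 = -0.077032
Phases: e^{-i·(1)·3.7293}=-0.832214+0.554455i, e^{-i·(1)·5.4085}=+0.641238+0.767342i ⇒ D=+0.073882+0.021804i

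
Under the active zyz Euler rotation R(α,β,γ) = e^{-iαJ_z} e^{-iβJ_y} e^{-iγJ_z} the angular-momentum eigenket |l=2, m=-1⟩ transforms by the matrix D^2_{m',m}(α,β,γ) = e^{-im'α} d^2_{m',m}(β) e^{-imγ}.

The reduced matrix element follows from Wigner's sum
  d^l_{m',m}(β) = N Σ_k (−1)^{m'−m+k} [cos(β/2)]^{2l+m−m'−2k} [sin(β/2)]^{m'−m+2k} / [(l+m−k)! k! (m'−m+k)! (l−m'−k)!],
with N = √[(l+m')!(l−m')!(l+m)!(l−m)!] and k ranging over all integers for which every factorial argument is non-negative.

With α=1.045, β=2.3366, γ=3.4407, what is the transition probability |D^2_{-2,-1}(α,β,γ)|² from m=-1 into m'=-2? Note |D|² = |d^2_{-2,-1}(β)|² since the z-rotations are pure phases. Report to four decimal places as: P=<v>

P=0.0122

Split into d^2_{-2,-1}(β=2.3366) × two z-phases.
With c≡cos(β/2)=0.391716 and s≡sin(β/2)=0.920086, N=[1·24·1·6]^{1/2}=12.000000
k: max(0,(-1)−(-2))=1 … min(2+(-1),2−(-2))=1
  k=1: (−1)^0·12.0000/(6)·0.3917^3·0.9201^1 = +0.110605
d^2_{-2,-1}(2.3366) = +0.110605
|D^2_{-2,-1}|² = |d^2_{-2,-1}(β)|² = (+0.110605)² = 0.012233 (the z-rotation phases have unit modulus)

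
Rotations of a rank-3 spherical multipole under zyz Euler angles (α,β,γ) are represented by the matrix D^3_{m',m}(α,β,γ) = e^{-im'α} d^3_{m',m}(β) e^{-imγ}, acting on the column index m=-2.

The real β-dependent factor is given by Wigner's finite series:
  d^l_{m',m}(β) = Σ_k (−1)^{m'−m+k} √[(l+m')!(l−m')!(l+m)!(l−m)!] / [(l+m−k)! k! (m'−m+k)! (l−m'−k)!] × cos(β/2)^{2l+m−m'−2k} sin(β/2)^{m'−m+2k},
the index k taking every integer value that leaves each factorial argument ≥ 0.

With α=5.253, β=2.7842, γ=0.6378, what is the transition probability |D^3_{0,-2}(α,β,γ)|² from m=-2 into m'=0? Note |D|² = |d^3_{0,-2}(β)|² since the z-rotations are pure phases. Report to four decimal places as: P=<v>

First d^3_{0,-2}(β=2.7842), then the phase factors e^{-i(0)α} and e^{-i(-2)γ}:
Half-angle: c=0.177747, s=0.984076. N=√(6·6·1·120)=65.726707
The bounds max(0,m−m')=0 and min(l+m,l−m')=1 give 2 terms
  k=0: (−1)^2·65.7267/(12)·0.1777^4·0.9841^2 = +0.005295
  k=1: (−1)^3·65.7267/(12)·0.1777^2·0.9841^4 = -0.162285
d^3_{0,-2}(2.7842) = +0.005295 -0.162285 = -0.156991
|D^3_{0,-2}|² = |d^3_{0,-2}(β)|² = (-0.156991)² = 0.024646 (the z-rotation phases have unit modulus)

P=0.0246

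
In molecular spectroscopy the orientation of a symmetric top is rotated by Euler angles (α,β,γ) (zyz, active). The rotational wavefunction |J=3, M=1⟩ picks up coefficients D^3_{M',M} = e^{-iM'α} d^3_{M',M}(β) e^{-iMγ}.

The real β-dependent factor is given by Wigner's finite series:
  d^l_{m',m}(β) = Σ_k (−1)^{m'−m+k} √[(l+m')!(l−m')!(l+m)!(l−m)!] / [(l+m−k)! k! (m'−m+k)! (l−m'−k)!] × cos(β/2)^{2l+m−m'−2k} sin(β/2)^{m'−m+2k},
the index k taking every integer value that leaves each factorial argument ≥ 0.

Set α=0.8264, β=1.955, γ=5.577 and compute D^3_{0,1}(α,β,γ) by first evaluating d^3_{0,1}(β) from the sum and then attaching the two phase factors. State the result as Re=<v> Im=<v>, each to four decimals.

First d^3_{0,1}(β=1.955), then the phase factors e^{-i(0)α} and e^{-i(1)γ}:
With c≡cos(β/2)=0.559097 and s≡sin(β/2)=0.829102, N=[6·6·24·2]^{1/2}=41.569219
k∈{1,2,3} keeps every argument non-negative
  k=1: (−1)^0·41.5692/(12)·0.5591^5·0.8291^1 = +0.156904
  k=2: (−1)^1·41.5692/(4)·0.5591^3·0.8291^3 = -1.035137
  k=3: (−1)^2·41.5692/(12)·0.5591^1·0.8291^5 = +0.758784
d^3_{0,1}(1.955) = +0.156904 -1.035137 +0.758784 = -0.119448
D = (+1.000000+0.000000i)·(-0.119448)·(+0.760843+0.648936i) = -0.090881-0.077514i

Re=-0.0909 Im=-0.0775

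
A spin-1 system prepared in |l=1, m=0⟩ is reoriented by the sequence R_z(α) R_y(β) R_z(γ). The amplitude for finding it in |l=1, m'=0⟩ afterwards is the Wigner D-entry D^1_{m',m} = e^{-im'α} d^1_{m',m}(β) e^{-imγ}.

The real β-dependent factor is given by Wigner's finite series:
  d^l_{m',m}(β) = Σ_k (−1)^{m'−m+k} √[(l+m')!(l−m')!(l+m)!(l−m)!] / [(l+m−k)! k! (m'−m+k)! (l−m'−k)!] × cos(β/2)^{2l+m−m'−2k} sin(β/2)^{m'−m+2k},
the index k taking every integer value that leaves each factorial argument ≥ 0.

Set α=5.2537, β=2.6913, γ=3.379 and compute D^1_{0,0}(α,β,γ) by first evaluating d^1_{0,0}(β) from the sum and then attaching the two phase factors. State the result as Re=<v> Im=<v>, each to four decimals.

Split into d^1_{0,0}(β=2.6913) × two z-phases.
c=cos(2.6913/2)=0.223249, s=sin(2.6913/2)=0.974761; N=√[1·1·1·1]=1.000000
k∈{0,1} keeps every argument non-negative
  k=0: (−1)^0·1.0000/(1)·0.2232^2·0.9748^0 = +0.049840
  k=1: (−1)^1·1.0000/(1)·0.2232^0·0.9748^2 = -0.950160
d^1_{0,0}(2.6913) = +0.049840 -0.950160 = -0.900320
D = (+1.000000+0.000000i)·(-0.900320)·(+1.000000+0.000000i) = -0.900320+0.000000i

Re=-0.9003 Im=0.0000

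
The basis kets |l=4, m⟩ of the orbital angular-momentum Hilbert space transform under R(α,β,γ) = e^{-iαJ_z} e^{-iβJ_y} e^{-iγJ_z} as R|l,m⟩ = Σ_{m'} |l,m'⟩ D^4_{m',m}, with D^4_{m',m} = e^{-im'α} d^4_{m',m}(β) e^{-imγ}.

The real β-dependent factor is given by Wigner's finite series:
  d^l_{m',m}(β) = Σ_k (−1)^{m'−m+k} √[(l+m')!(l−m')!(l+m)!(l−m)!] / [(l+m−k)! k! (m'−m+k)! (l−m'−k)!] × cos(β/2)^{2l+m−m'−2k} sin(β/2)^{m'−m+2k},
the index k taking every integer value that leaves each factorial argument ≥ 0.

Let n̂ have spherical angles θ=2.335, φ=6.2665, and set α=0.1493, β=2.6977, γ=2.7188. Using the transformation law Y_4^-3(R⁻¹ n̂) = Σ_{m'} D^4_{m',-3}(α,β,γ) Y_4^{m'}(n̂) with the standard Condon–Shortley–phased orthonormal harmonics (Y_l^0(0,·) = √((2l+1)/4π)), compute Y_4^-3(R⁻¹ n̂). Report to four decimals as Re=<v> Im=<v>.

Need the full column D^4_{m',-3} for m'=−4..4 at α=0.1493, β=2.6977, γ=2.7188.
cos(β/2)=0.220129, sin(β/2)=0.975471
d^4_{-4,-3}: single k=1 term ⇒ +0.000069;  D = -0.000054+0.000043i
d^4_{-3,-3}: k∈[0..1] ⇒ +0.000006 -0.000758 = -0.000752;  D = +0.000513-0.000550i
d^4_{-2,-3}: k∈[0..1] ⇒ -0.000091 +0.005385 = +0.005294;  D = -0.002994+0.004366i
d^4_{-1,-3}: k∈[0..1] ⇒ +0.000859 -0.028124 = -0.027265;  D = +0.011902-0.024530i
d^4_{0,-3}: k∈[0..1] ⇒ -0.005677 +0.111472 = +0.105795;  D = -0.031509+0.100994i
d^4_{1,-3}: k∈[0..1] ⇒ +0.028124 -0.331367 = -0.303243;  D = +0.046251-0.299695i
d^4_{2,-3}: k∈[0..1] ⇒ -0.105751 +0.692214 = +0.586463;  D = -0.002239+0.586459i
d^4_{3,-3}: k∈[0..1] ⇒ +0.292238 -0.819812 = -0.527574;  D = -0.076482-0.522001i
d^4_{4,-3}: single k=0 term ⇒ -0.523265;  D = -0.152025-0.500694i
Y_4^{m'}(θ=2.335,φ=6.2665) and Σ D·Y over m':
  (-0.0001+0.0000i)·(+0.1199+0.0080i)  (+0.0005-0.0006i)·(-0.3255-0.0163i)  (-0.0030+0.0044i)·(+0.4098+0.0137i)  (+0.0119-0.0245i)·(-0.0831-0.0014i)  (-0.0315+0.1010i)·(-0.3533+0.0000i)  (+0.0463-0.2997i)·(+0.0831-0.0014i)  (-0.0022+0.5865i)·(+0.4098-0.0137i)  (-0.0765-0.5220i)·(+0.3255-0.0163i)  (-0.1520-0.5007i)·(+0.1199-0.0080i)
Y_4^-3(R⁻¹ n̂) = -0.036478-0.043843i

Re=-0.0365 Im=-0.0438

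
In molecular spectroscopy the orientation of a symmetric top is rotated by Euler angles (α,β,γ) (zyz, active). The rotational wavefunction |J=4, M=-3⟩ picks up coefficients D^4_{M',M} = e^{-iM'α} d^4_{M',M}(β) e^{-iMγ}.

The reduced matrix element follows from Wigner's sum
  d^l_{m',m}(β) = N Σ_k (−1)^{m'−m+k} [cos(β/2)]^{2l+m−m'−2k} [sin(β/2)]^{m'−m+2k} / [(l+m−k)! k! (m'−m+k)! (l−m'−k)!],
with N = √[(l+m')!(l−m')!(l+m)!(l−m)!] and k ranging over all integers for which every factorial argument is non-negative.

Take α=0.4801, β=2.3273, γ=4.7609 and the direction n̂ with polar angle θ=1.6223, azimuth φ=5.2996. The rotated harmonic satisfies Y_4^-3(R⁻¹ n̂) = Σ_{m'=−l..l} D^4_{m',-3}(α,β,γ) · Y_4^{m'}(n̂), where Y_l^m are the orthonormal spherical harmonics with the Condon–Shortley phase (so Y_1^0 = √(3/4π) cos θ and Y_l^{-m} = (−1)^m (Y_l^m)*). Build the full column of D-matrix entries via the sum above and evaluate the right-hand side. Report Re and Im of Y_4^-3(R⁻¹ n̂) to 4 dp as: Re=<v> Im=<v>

Re=0.1343 Im=0.0348

Need the full column D^4_{m',-3} for m'=−4..4 at α=0.4801, β=2.3273, γ=4.7609.
cos(β/2)=0.395991, sin(β/2)=0.918255
d^4_{-4,-3}: single k=1 term ⇒ +0.003966;  D = -0.003489-0.001884i
d^4_{-3,-3}: k∈[0..1] ⇒ +0.000605 -0.022758 = -0.022153;  D = +0.022151+0.000333i
d^4_{-2,-3}: k∈[0..1] ⇒ -0.005246 +0.084625 = +0.079379;  D = -0.070948+0.035600i
d^4_{-1,-3}: k∈[0..1] ⇒ +0.025805 -0.231265 = -0.205460;  D = +0.120320-0.166545i
d^4_{0,-3}: k∈[0..1] ⇒ -0.089203 +0.479661 = +0.390458;  D = -0.056624+0.386330i
d^4_{1,-3}: k∈[0..1] ⇒ +0.231265 -0.746137 = -0.514872;  D = -0.169063-0.486323i
d^4_{2,-3}: k∈[0..1] ⇒ -0.455046 +0.815625 = +0.360579;  D = +0.262320+0.247397i
d^4_{3,-3}: k∈[0..1] ⇒ +0.658031 -0.505481 = +0.152550;  D = +0.146775+0.041576i
d^4_{4,-3}: single k=0 term ⇒ -0.616555;  D = -0.603761+0.124949i
Y_4^{m'}(θ=1.6223,φ=5.2996) and Σ D·Y over m':
  (-0.0035-0.0019i)·(-0.3090-0.3135i)  (+0.0222+0.0003i)·(+0.0630-0.0122i)  (-0.0709+0.0356i)·(+0.1264-0.3021i)  (+0.1203-0.1665i)·(+0.0402+0.0604i)  (-0.0566+0.3863i)·(+0.3090+0.0000i)  (-0.1691-0.4863i)·(-0.0402+0.0604i)  (+0.2623+0.2474i)·(+0.1264+0.3021i)  (+0.1468+0.0416i)·(-0.0630-0.0122i)  (-0.6038+0.1249i)·(-0.3090+0.3135i)
Y_4^-3(R⁻¹ n̂) = +0.134271+0.034826i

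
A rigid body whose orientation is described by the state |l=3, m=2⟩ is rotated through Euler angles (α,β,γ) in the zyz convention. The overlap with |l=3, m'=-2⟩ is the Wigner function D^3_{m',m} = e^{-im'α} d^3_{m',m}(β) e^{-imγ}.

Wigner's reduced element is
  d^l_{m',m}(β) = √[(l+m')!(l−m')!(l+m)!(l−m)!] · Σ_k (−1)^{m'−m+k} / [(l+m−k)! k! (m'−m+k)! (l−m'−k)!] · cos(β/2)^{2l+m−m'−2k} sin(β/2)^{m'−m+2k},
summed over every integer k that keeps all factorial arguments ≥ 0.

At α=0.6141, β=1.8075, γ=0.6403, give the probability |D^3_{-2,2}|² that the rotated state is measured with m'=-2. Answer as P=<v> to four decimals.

P=0.2440

First d^3_{-2,2}(β=1.8075), then the phase factors e^{-i(-2)α} and e^{-i(2)γ}:
Half-angle: c=0.618668, s=0.785652. N=√(1·120·120·1)=120.000000
The bounds max(0,m−m')=4 and min(l+m,l−m')=5 give 2 terms
  k=4: (−1)^0·120.0000/(24)·0.6187^2·0.7857^4 = +0.729134
  k=5: (−1)^1·120.0000/(120)·0.6187^0·0.7857^6 = -0.235170
d^3_{-2,2}(1.8075) = +0.729134 -0.235170 = +0.493964
|D^3_{-2,2}|² = |d^3_{-2,2}(β)|² = (+0.493964)² = 0.244000 (the z-rotation phases have unit modulus)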